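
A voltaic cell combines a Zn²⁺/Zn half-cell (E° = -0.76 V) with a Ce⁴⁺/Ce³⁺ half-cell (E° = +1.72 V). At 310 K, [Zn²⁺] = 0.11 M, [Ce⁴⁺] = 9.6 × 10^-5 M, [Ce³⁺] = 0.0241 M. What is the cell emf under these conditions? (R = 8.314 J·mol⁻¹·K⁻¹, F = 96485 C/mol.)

2.36 V

The Ce⁴⁺/Ce³⁺ couple has the higher reduction potential and acts as the cathode, so E°_cell = +1.72 − (-0.76) = 2.48 V.
Balancing electrons gives n = 2; the reaction quotient is Q = [Zn²⁺]·[Ce³⁺]^2/[Ce⁴⁺]^2 = 6930.
E = E° − (RT/nF) ln Q = 2.48 − (8.314×310)/(2×96485) × (8.844) = 2.480 − 0.118 = 2.362 V.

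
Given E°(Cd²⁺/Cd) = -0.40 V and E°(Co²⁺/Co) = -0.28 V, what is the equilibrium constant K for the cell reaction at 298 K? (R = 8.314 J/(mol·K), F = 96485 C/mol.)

1.1 × 10^4

E°_cell = -0.28 − (-0.40) = 0.12 V, with n = 2 electrons transferred.
At equilibrium E = 0, so the Nernst equation gives ln K = nFE°/RT = (2)(96485)(0.12)/((8.314)(298)) = 9.35.
K = e^9.35 = 1.1 × 10^4.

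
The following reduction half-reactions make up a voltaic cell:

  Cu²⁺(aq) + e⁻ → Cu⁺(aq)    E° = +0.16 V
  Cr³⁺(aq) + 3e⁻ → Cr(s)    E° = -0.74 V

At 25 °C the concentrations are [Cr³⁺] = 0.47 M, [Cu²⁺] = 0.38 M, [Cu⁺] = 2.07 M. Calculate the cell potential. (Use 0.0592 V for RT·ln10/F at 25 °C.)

The Cu²⁺/Cu⁺ couple has the higher reduction potential and acts as the cathode, so E°_cell = +0.16 − (-0.74) = 0.90 V.
Balancing electrons gives n = 3; the reaction quotient is Q = [Cr³⁺]·[Cu⁺]^3/[Cu²⁺]^3 = 76.0.
At 25 °C, E = E° − (0.0592/n) log Q = 0.90 − (0.0592/3)(1.881) = 0.900 − 0.037 = 0.863 V.

0.863 V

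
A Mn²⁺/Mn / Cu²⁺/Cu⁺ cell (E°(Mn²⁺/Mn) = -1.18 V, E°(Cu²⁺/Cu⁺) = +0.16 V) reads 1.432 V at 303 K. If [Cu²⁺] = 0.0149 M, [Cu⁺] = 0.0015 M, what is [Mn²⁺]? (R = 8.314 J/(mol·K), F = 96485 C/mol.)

From the Nernst equation, ln Q = nF(E° − E)/RT = 2×96485×(1.34 − 1.432)/(8.314×303) = -7.047, so Q = 8.7 × 10^-4.
With Q = [Mn²⁺]·[Cu⁺]^2/[Cu²⁺]^2 and the known concentrations, [Mn²⁺] in the numerator gives [Mn²⁺] = 0.086 M.

0.086 M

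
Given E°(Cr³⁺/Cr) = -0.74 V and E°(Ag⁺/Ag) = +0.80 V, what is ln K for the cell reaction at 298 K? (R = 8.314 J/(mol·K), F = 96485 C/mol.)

E°_cell = +0.80 − (-0.74) = 1.54 V, with n = 3 electrons transferred.
At equilibrium E = 0, so the Nernst equation gives ln K = nFE°/RT = (3)(96485)(1.54)/((8.314)(298)) = 179.92.

ln K = 179.9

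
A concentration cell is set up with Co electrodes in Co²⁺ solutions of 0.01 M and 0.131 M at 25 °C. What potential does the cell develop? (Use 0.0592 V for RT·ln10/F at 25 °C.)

0.033 V

Both half-cells are Co²⁺/Co, so E°_cell = 0. The concentrated side is the cathode; the cell reaction moves Co²⁺ from high to low concentration with n = 2.
Q = [Co²⁺]_dilute/[Co²⁺]_conc = 0.01/0.131 = 0.0763.
E = 0 − (0.0592/2) log Q = −(0.0592/2)(-1.117) = 0.0331 V.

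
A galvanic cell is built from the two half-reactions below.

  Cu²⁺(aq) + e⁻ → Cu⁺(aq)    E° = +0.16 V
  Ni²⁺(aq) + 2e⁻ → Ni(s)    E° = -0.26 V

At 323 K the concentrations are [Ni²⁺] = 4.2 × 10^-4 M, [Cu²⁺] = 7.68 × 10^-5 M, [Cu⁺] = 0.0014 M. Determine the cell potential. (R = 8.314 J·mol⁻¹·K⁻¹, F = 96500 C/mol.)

0.447 V

The Cu²⁺/Cu⁺ couple has the higher reduction potential and acts as the cathode, so E°_cell = +0.16 − (-0.26) = 0.42 V.
Balancing electrons gives n = 2; the reaction quotient is Q = [Ni²⁺]·[Cu⁺]^2/[Cu²⁺]^2 = 0.140.
E = E° − (RT/nF) ln Q = 0.42 − (8.314×323)/(2×96500) × (-1.969) = 0.420 + 0.027 = 0.447 V.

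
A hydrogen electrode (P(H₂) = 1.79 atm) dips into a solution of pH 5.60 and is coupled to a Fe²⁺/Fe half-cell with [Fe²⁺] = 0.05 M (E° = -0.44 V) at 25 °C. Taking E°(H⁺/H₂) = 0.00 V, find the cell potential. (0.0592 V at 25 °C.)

The hydrogen couple is the cathode, so E°_cell = 0.44 V; n = 2.
[H⁺] = 10^(−5.60) = 2.5 × 10^-6 M, and Q = [Fe²⁺]·P(H₂) / [H⁺]^2 = 1.42 × 10^10.
E = E° − (0.0592/2) log Q = 0.44 − (0.0592/2)(10.152) = 0.140 V.

0.14 V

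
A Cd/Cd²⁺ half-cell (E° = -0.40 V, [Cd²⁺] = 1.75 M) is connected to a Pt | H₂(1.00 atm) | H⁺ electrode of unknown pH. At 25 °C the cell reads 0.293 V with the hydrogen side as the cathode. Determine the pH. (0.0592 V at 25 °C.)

pH = 1.69

E°_cell = 0.40 V and n = 2.
log Q = n(E° − E)/0.0592 = 2×(0.40 − 0.293)/0.0592 = 3.615.
With Q = [Cd²⁺]·P(H₂) / [H⁺]^2, solving for [H⁺] gives log[H⁺] = -1.686, so pH = 1.69.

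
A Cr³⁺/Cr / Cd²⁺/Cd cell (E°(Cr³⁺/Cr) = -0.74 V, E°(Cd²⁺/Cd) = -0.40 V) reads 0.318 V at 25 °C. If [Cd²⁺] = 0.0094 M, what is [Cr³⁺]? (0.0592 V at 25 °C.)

0.012 M

From the Nernst equation, log Q = n(E° − E)/0.0592 = 6(0.34 − 0.318)/0.0592 = 2.230, so Q = 170.
With Q = [Cr³⁺]^2/[Cd²⁺]^3 and the known concentrations, [Cr³⁺]^2 in the numerator gives [Cr³⁺] = 0.012 M.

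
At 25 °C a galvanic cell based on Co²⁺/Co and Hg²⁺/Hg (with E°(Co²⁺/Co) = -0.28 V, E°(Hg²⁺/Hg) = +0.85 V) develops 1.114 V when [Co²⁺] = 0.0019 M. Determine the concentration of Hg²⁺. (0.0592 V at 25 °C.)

5.5 × 10^-4 M

From the Nernst equation, log Q = n(E° − E)/0.0592 = 2(1.13 − 1.114)/0.0592 = 0.541, so Q = 3.47.
With Q = [Co²⁺]/[Hg²⁺] and the known concentrations, [Hg²⁺] in the denominator gives [Hg²⁺] = 5.5 × 10^-4 M.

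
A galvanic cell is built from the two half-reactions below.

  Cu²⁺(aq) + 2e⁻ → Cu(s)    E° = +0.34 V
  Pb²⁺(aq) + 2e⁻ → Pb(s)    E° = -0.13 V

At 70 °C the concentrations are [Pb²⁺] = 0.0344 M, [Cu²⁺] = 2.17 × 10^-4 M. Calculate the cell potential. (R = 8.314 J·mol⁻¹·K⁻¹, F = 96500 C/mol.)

The Cu²⁺/Cu couple has the higher reduction potential and acts as the cathode, so E°_cell = +0.34 − (-0.13) = 0.47 V.
Balancing electrons gives n = 2; the reaction quotient is Q = [Pb²⁺]/[Cu²⁺] = 159.
E = E° − (RT/nF) ln Q = 0.47 − (8.314×343)/(2×96500) × (5.066) = 0.470 − 0.075 = 0.395 V.

0.395 V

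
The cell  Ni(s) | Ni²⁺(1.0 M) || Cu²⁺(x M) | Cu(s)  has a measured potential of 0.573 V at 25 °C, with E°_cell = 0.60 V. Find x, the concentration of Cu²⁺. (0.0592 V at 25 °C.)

0.12 M

From the Nernst equation, log Q = n(E° − E)/0.0592 = 2(0.60 − 0.573)/0.0592 = 0.912, so Q = 8.17.
With Q = [Ni²⁺]/[Cu²⁺] and the known concentrations, [Cu²⁺] in the denominator gives [Cu²⁺] = 0.12 M.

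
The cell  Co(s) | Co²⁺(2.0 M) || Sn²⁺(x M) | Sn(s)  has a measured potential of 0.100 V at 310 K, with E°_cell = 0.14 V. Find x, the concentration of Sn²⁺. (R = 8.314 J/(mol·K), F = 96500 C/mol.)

0.1 M

From the Nernst equation, ln Q = nF(E° − E)/RT = 2×96500×(0.14 − 0.100)/(8.314×310) = 2.995, so Q = 20.0.
With Q = [Co²⁺]/[Sn²⁺] and the known concentrations, [Sn²⁺] in the denominator gives [Sn²⁺] = 0.1 M.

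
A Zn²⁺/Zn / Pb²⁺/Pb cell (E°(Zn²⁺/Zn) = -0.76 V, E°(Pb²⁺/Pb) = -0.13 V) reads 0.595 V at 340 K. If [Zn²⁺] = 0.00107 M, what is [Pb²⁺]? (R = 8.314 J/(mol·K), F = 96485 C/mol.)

From the Nernst equation, ln Q = nF(E° − E)/RT = 2×96485×(0.63 − 0.595)/(8.314×340) = 2.389, so Q = 10.9.
With Q = [Zn²⁺]/[Pb²⁺] and the known concentrations, [Pb²⁺] in the denominator gives [Pb²⁺] = 9.8 × 10^-5 M.

9.8 × 10^-5 M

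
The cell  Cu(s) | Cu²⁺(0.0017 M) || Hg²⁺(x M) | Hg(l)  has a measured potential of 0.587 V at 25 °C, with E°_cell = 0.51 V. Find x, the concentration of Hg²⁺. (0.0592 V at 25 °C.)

0.68 M

From the Nernst equation, log Q = n(E° − E)/0.0592 = 2(0.51 − 0.587)/0.0592 = -2.601, so Q = 0.00250.
With Q = [Cu²⁺]/[Hg²⁺] and the known concentrations, [Hg²⁺] in the denominator gives [Hg²⁺] = 0.68 M.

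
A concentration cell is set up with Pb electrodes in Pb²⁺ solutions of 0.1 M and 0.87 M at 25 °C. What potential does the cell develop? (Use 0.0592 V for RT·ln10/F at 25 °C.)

0.028 V

Both half-cells are Pb²⁺/Pb, so E°_cell = 0. The concentrated side is the cathode; the cell reaction moves Pb²⁺ from high to low concentration with n = 2.
Q = [Pb²⁺]_dilute/[Pb²⁺]_conc = 0.1/0.87 = 0.115.
E = 0 − (0.0592/2) log Q = −(0.0592/2)(-0.940) = 0.0278 V.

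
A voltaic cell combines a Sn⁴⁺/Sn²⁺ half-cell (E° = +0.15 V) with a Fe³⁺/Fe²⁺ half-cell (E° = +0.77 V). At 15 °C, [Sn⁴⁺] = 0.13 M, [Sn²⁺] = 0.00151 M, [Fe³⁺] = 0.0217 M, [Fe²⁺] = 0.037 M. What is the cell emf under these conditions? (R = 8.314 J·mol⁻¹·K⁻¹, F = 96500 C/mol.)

0.551 V

The Fe³⁺/Fe²⁺ couple has the higher reduction potential and acts as the cathode, so E°_cell = +0.77 − (+0.15) = 0.62 V.
Balancing electrons gives n = 2; the reaction quotient is Q = [Sn⁴⁺]·[Fe²⁺]^2/([Sn²⁺]·[Fe³⁺]^2) = 250.
E = E° − (RT/nF) ln Q = 0.62 − (8.314×288)/(2×96500) × (5.523) = 0.620 − 0.069 = 0.551 V.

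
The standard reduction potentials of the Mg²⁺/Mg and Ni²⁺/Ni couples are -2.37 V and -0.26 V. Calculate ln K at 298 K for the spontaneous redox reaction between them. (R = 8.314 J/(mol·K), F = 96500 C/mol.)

E°_cell = -0.26 − (-2.37) = 2.11 V, with n = 2 electrons transferred.
At equilibrium E = 0, so the Nernst equation gives ln K = nFE°/RT = (2)(96500)(2.11)/((8.314)(298)) = 164.37.

ln K = 164.4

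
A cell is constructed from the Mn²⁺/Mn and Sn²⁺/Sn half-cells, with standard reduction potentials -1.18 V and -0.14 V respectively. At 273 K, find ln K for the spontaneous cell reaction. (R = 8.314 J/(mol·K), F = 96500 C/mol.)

E°_cell = -0.14 − (-1.18) = 1.04 V, with n = 2 electrons transferred.
At equilibrium E = 0, so the Nernst equation gives ln K = nFE°/RT = (2)(96500)(1.04)/((8.314)(273)) = 88.43.

ln K = 88.4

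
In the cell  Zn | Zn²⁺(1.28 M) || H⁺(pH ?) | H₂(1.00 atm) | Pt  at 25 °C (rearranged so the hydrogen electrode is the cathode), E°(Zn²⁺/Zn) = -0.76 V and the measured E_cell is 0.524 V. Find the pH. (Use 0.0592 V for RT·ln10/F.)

E°_cell = 0.76 V and n = 2.
log Q = n(E° − E)/0.0592 = 2×(0.76 − 0.524)/0.0592 = 7.973.
With Q = [Zn²⁺]·P(H₂) / [H⁺]^2, solving for [H⁺] gives log[H⁺] = -3.933, so pH = 3.93.

pH = 3.93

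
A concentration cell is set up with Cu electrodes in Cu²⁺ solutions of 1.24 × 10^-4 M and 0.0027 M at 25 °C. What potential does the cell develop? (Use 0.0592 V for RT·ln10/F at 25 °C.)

0.040 V

Both half-cells are Cu²⁺/Cu, so E°_cell = 0. The concentrated side is the cathode; the cell reaction moves Cu²⁺ from high to low concentration with n = 2.
Q = [Cu²⁺]_dilute/[Cu²⁺]_conc = 1.24 × 10^-4/0.0027 = 0.0459.
E = 0 − (0.0592/2) log Q = −(0.0592/2)(-1.338) = 0.0396 V.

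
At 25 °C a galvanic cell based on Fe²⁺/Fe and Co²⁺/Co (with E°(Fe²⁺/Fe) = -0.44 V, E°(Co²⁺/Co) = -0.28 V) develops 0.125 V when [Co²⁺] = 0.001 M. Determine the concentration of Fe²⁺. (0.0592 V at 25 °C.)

From the Nernst equation, log Q = n(E° − E)/0.0592 = 2(0.16 − 0.125)/0.0592 = 1.182, so Q = 15.2.
With Q = [Fe²⁺]/[Co²⁺] and the known concentrations, [Fe²⁺] in the numerator gives [Fe²⁺] = 0.015 M.

0.015 M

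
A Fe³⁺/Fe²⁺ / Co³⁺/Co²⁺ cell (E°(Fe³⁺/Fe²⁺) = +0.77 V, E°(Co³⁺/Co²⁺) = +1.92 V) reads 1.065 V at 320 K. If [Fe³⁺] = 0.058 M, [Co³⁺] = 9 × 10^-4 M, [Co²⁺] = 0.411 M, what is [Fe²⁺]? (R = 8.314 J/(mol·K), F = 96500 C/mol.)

1.2 M

From the Nernst equation, ln Q = nF(E° − E)/RT = 1×96500×(1.15 − 1.065)/(8.314×320) = 3.083, so Q = 21.8.
With Q = [Fe³⁺]·[Co²⁺]/([Fe²⁺]·[Co³⁺]) and the known concentrations, [Fe²⁺] in the denominator gives [Fe²⁺] = 1.2 M.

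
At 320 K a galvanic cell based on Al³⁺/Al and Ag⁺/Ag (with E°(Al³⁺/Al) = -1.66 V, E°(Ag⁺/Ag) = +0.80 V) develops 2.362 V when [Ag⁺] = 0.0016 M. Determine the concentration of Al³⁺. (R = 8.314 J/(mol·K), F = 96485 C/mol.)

1.7 × 10^-4 M

From the Nernst equation, ln Q = nF(E° − E)/RT = 3×96485×(2.46 − 2.362)/(8.314×320) = 10.662, so Q = 4.27 × 10^4.
With Q = [Al³⁺]/[Ag⁺]^3 and the known concentrations, [Al³⁺] in the numerator gives [Al³⁺] = 1.7 × 10^-4 M.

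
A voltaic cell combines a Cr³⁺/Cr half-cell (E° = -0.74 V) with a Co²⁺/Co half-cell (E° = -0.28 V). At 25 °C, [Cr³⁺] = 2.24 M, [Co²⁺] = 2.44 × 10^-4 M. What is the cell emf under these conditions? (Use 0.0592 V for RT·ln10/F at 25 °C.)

The Co²⁺/Co couple has the higher reduction potential and acts as the cathode, so E°_cell = -0.28 − (-0.74) = 0.46 V.
Balancing electrons gives n = 6; the reaction quotient is Q = [Cr³⁺]^2/[Co²⁺]^3 = 3.45 × 10^11.
At 25 °C, E = E° − (0.0592/n) log Q = 0.46 − (0.0592/6)(11.538) = 0.460 − 0.114 = 0.346 V.

0.346 V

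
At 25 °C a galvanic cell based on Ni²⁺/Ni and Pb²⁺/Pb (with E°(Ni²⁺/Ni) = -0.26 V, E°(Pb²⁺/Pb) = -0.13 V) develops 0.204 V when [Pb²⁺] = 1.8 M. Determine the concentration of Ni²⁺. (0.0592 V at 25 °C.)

From the Nernst equation, log Q = n(E° − E)/0.0592 = 2(0.13 − 0.204)/0.0592 = -2.500, so Q = 0.00316.
With Q = [Ni²⁺]/[Pb²⁺] and the known concentrations, [Ni²⁺] in the numerator gives [Ni²⁺] = 0.0057 M.

0.0057 M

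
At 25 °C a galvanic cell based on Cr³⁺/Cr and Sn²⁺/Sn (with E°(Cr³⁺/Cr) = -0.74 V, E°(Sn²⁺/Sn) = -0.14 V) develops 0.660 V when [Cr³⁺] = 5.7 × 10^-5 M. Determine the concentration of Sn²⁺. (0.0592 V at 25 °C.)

0.16 M

From the Nernst equation, log Q = n(E° − E)/0.0592 = 6(0.60 − 0.660)/0.0592 = -6.081, so Q = 8.3 × 10^-7.
With Q = [Cr³⁺]^2/[Sn²⁺]^3 and the known concentrations, [Sn²⁺]^3 in the denominator gives [Sn²⁺] = 0.16 M.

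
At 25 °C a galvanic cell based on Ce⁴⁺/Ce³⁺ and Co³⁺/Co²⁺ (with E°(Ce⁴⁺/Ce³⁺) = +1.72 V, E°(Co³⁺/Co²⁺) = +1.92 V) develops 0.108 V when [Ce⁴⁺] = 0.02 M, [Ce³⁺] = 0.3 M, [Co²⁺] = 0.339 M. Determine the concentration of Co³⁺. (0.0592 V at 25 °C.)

From the Nernst equation, log Q = n(E° − E)/0.0592 = 1(0.20 − 0.108)/0.0592 = 1.554, so Q = 35.8.
With Q = [Ce⁴⁺]·[Co²⁺]/([Ce³⁺]·[Co³⁺]) and the known concentrations, [Co³⁺] in the denominator gives [Co³⁺] = 6.3 × 10^-4 M.

6.3 × 10^-4 M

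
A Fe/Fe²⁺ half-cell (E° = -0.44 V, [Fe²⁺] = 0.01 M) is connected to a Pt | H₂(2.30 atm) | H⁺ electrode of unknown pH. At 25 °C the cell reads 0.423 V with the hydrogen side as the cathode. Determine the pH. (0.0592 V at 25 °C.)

E°_cell = 0.44 V and n = 2.
log Q = n(E° − E)/0.0592 = 2×(0.44 − 0.423)/0.0592 = 0.574.
With Q = [Fe²⁺]·P(H₂) / [H⁺]^2, solving for [H⁺] gives log[H⁺] = -1.106, so pH = 1.11.

pH = 1.11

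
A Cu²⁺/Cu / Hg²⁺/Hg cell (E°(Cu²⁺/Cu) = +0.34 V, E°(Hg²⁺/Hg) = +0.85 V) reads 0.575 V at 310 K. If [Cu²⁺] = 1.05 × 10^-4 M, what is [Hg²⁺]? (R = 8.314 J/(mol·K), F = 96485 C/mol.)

From the Nernst equation, ln Q = nF(E° − E)/RT = 2×96485×(0.51 − 0.575)/(8.314×310) = -4.867, so Q = 0.00770.
With Q = [Cu²⁺]/[Hg²⁺] and the known concentrations, [Hg²⁺] in the denominator gives [Hg²⁺] = 0.014 M.

0.014 M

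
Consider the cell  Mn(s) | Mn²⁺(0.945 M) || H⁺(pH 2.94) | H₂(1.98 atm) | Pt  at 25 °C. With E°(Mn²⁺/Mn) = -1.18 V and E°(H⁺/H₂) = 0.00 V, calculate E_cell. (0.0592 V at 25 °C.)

The hydrogen couple is the cathode, so E°_cell = 1.18 V; n = 2.
[H⁺] = 10^(−2.94) = 0.0011 M, and Q = [Mn²⁺]·P(H₂) / [H⁺]^2 = 1.42 × 10^6.
E = E° − (0.0592/2) log Q = 1.18 − (0.0592/2)(6.152) = 0.998 V.

1.00 V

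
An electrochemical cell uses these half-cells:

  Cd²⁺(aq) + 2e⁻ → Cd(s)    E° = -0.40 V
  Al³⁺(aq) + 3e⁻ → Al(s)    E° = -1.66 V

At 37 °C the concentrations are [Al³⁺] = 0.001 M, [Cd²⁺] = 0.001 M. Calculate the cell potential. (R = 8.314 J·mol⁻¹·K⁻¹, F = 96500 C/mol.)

1.23 V

The Cd²⁺/Cd couple has the higher reduction potential and acts as the cathode, so E°_cell = -0.40 − (-1.66) = 1.26 V.
Balancing electrons gives n = 6; the reaction quotient is Q = [Al³⁺]^2/[Cd²⁺]^3 = 1000.
E = E° − (RT/nF) ln Q = 1.26 − (8.314×310)/(6×96500) × (6.908) = 1.260 − 0.031 = 1.229 V.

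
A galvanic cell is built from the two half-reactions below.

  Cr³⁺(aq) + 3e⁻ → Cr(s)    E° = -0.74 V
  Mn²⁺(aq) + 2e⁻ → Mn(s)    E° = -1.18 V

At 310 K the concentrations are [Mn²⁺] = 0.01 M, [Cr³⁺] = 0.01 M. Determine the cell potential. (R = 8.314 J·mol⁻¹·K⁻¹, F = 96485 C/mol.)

0.461 V

The Cr³⁺/Cr couple has the higher reduction potential and acts as the cathode, so E°_cell = -0.74 − (-1.18) = 0.44 V.
Balancing electrons gives n = 6; the reaction quotient is Q = [Mn²⁺]^3/[Cr³⁺]^2 = 0.0100.
E = E° − (RT/nF) ln Q = 0.44 − (8.314×310)/(6×96485) × (-4.605) = 0.440 + 0.021 = 0.461 V.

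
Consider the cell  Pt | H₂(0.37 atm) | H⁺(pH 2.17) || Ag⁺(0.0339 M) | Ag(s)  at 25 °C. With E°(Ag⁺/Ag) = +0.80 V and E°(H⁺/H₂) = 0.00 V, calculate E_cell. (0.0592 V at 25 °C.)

0.83 V

The Ag⁺/Ag couple is the cathode, so E°_cell = 0.80 V; n = 2.
[H⁺] = 10^(−2.17) = 0.0068 M, and Q = [H⁺]^2 / ([Ag⁺]^2·P(H₂)) = 0.107.
E = E° − (0.0592/2) log Q = 0.80 − (0.0592/2)(-0.969) = 0.829 V.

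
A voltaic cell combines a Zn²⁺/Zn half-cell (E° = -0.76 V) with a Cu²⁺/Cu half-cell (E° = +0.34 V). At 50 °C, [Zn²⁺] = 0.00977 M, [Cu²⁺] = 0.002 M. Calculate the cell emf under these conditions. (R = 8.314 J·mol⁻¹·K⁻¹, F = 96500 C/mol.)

1.08 V

The Cu²⁺/Cu couple has the higher reduction potential and acts as the cathode, so E°_cell = +0.34 − (-0.76) = 1.10 V.
Balancing electrons gives n = 2; the reaction quotient is Q = [Zn²⁺]/[Cu²⁺] = 4.88.
E = E° − (RT/nF) ln Q = 1.10 − (8.314×323)/(2×96500) × (1.586) = 1.100 − 0.022 = 1.078 V.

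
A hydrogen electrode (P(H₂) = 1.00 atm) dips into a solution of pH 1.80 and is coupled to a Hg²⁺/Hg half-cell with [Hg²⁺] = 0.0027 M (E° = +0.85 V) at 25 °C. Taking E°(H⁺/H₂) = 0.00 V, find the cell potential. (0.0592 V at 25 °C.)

0.88 V

The Hg²⁺/Hg couple is the cathode, so E°_cell = 0.85 V; n = 2.
[H⁺] = 10^(−1.80) = 0.016 M, and Q = [H⁺]^2 / ([Hg²⁺]·P(H₂)) = 0.0930.
E = E° − (0.0592/2) log Q = 0.85 − (0.0592/2)(-1.031) = 0.881 V.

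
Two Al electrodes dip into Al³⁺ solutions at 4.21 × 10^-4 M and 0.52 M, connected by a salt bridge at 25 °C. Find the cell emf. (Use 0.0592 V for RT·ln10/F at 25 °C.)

0.061 V

Both half-cells are Al³⁺/Al, so E°_cell = 0. The concentrated side is the cathode; the cell reaction moves Al³⁺ from high to low concentration with n = 3.
Q = [Al³⁺]_dilute/[Al³⁺]_conc = 4.21 × 10^-4/0.52 = 8.1 × 10^-4.
E = 0 − (0.0592/3) log Q = −(0.0592/3)(-3.092) = 0.0610 V.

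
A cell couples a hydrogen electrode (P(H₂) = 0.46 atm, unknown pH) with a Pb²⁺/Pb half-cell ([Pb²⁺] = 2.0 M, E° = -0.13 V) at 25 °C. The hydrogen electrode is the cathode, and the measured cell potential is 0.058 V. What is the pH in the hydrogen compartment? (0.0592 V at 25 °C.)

pH = 1.23

E°_cell = 0.13 V and n = 2.
log Q = n(E° − E)/0.0592 = 2×(0.13 − 0.058)/0.0592 = 2.432.
With Q = [Pb²⁺]·P(H₂) / [H⁺]^2, solving for [H⁺] gives log[H⁺] = -1.234, so pH = 1.23.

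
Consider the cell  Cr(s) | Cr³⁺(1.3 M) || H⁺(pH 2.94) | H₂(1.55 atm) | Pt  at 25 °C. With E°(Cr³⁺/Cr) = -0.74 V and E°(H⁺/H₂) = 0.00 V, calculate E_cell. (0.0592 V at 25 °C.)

The hydrogen couple is the cathode, so E°_cell = 0.74 V; n = 6.
[H⁺] = 10^(−2.94) = 0.0011 M, and Q = [Cr³⁺]^2·P(H₂)^3 / [H⁺]^6 = 2.75 × 10^18.
E = E° − (0.0592/6) log Q = 0.74 − (0.0592/6)(18.439) = 0.558 V.

0.56 V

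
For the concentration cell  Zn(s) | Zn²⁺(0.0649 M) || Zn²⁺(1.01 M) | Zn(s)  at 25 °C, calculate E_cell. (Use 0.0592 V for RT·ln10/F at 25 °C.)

0.035 V

Both half-cells are Zn²⁺/Zn, so E°_cell = 0. The concentrated side is the cathode; the cell reaction moves Zn²⁺ from high to low concentration with n = 2.
Q = [Zn²⁺]_dilute/[Zn²⁺]_conc = 0.0649/1.01 = 0.0643.
E = 0 − (0.0592/2) log Q = −(0.0592/2)(-1.192) = 0.0353 V.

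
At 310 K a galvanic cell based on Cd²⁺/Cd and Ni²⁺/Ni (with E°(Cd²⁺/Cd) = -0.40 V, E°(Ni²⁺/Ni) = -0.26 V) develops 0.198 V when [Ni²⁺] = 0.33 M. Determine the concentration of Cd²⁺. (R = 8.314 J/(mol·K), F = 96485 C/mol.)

From the Nernst equation, ln Q = nF(E° − E)/RT = 2×96485×(0.14 − 0.198)/(8.314×310) = -4.343, so Q = 0.0130.
With Q = [Cd²⁺]/[Ni²⁺] and the known concentrations, [Cd²⁺] in the numerator gives [Cd²⁺] = 0.0043 M.

0.0043 M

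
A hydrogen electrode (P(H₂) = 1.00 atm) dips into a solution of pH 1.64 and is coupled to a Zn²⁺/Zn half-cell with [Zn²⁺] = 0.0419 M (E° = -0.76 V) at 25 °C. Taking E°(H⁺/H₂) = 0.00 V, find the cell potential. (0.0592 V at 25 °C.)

The hydrogen couple is the cathode, so E°_cell = 0.76 V; n = 2.
[H⁺] = 10^(−1.64) = 0.023 M, and Q = [Zn²⁺]·P(H₂) / [H⁺]^2 = 79.8.
E = E° − (0.0592/2) log Q = 0.76 − (0.0592/2)(1.902) = 0.704 V.

0.70 V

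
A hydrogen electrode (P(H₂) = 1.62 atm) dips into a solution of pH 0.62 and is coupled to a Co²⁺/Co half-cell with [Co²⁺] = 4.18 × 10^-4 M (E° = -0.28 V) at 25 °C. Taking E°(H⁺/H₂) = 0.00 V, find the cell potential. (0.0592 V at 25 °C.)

0.34 V

The hydrogen couple is the cathode, so E°_cell = 0.28 V; n = 2.
[H⁺] = 10^(−0.62) = 0.24 M, and Q = [Co²⁺]·P(H₂) / [H⁺]^2 = 0.0118.
E = E° − (0.0592/2) log Q = 0.28 − (0.0592/2)(-1.929) = 0.337 V.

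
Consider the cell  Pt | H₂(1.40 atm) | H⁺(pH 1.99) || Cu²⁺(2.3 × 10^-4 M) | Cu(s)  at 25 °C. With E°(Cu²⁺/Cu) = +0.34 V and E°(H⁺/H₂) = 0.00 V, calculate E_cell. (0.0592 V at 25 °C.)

The Cu²⁺/Cu couple is the cathode, so E°_cell = 0.34 V; n = 2.
[H⁺] = 10^(−1.99) = 0.010 M, and Q = [H⁺]^2 / ([Cu²⁺]·P(H₂)) = 0.325.
E = E° − (0.0592/2) log Q = 0.34 − (0.0592/2)(-0.488) = 0.354 V.

0.35 V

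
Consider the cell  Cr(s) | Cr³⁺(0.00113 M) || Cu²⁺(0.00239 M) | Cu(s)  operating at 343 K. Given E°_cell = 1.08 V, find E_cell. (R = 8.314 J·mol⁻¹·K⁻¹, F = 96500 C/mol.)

1.06 V

Balancing electrons gives n = 6; the reaction quotient is Q = [Cr³⁺]^2/[Cu²⁺]^3 = 93.5.
E = E° − (RT/nF) ln Q = 1.08 − (8.314×343)/(6×96500) × (4.538) = 1.080 − 0.022 = 1.058 V.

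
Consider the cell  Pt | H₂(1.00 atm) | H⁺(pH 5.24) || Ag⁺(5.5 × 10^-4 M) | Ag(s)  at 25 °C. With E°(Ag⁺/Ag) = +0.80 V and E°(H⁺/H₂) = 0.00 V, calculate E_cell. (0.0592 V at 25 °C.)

The Ag⁺/Ag couple is the cathode, so E°_cell = 0.80 V; n = 2.
[H⁺] = 10^(−5.24) = 5.8 × 10^-6 M, and Q = [H⁺]^2 / ([Ag⁺]^2·P(H₂)) = 1.09 × 10^-4.
E = E° − (0.0592/2) log Q = 0.80 − (0.0592/2)(-3.961) = 0.917 V.

0.92 V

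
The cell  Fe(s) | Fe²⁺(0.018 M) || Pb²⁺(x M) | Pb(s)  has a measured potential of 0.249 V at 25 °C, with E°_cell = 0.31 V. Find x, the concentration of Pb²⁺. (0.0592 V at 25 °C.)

1.6 × 10^-4 M

From the Nernst equation, log Q = n(E° − E)/0.0592 = 2(0.31 − 0.249)/0.0592 = 2.061, so Q = 115.
With Q = [Fe²⁺]/[Pb²⁺] and the known concentrations, [Pb²⁺] in the denominator gives [Pb²⁺] = 1.6 × 10^-4 M.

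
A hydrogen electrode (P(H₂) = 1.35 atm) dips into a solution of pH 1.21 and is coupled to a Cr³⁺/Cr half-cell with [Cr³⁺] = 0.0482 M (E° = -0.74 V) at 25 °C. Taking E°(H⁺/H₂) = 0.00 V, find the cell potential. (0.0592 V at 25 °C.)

The hydrogen couple is the cathode, so E°_cell = 0.74 V; n = 6.
[H⁺] = 10^(−1.21) = 0.062 M, and Q = [Cr³⁺]^2·P(H₂)^3 / [H⁺]^6 = 1.04 × 10^5.
E = E° − (0.0592/6) log Q = 0.74 − (0.0592/6)(5.017) = 0.690 V.

0.69 V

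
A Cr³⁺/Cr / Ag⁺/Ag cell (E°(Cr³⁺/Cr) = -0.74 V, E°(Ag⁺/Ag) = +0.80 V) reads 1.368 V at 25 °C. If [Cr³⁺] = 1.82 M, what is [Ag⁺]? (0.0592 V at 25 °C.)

From the Nernst equation, log Q = n(E° − E)/0.0592 = 3(1.54 − 1.368)/0.0592 = 8.716, so Q = 5.2 × 10^8.
With Q = [Cr³⁺]/[Ag⁺]^3 and the known concentrations, [Ag⁺]^3 in the denominator gives [Ag⁺] = 0.0015 M.

0.0015 M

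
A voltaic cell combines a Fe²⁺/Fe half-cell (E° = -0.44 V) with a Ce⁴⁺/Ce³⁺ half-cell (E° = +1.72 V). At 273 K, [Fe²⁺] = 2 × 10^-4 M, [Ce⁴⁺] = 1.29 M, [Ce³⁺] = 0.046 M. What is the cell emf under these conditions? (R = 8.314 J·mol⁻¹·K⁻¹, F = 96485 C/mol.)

2.34 V

The Ce⁴⁺/Ce³⁺ couple has the higher reduction potential and acts as the cathode, so E°_cell = +1.72 − (-0.44) = 2.16 V.
Balancing electrons gives n = 2; the reaction quotient is Q = [Fe²⁺]·[Ce³⁺]^2/[Ce⁴⁺]^2 = 2.54 × 10^-7.
E = E° − (RT/nF) ln Q = 2.16 − (8.314×273)/(2×96485) × (-15.185) = 2.160 + 0.179 = 2.339 V.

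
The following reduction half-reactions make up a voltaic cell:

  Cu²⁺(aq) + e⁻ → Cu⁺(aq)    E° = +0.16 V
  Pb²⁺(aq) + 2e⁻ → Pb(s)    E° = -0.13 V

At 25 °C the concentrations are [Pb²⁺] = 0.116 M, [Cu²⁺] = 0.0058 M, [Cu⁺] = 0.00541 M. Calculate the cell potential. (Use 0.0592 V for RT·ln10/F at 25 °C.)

The Cu²⁺/Cu⁺ couple has the higher reduction potential and acts as the cathode, so E°_cell = +0.16 − (-0.13) = 0.29 V.
Balancing electrons gives n = 2; the reaction quotient is Q = [Pb²⁺]·[Cu⁺]^2/[Cu²⁺]^2 = 0.101.
At 25 °C, E = E° − (0.0592/n) log Q = 0.29 − (0.0592/2)(-0.996) = 0.290 + 0.029 = 0.319 V.

0.319 V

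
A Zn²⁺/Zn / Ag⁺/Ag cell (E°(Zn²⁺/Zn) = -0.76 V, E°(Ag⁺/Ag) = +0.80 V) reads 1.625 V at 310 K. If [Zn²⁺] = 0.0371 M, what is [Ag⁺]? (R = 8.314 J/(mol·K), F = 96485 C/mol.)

From the Nernst equation, ln Q = nF(E° − E)/RT = 2×96485×(1.56 − 1.625)/(8.314×310) = -4.867, so Q = 0.00770.
With Q = [Zn²⁺]/[Ag⁺]^2 and the known concentrations, [Ag⁺]^2 in the denominator gives [Ag⁺] = 2.2 M.

2.2 M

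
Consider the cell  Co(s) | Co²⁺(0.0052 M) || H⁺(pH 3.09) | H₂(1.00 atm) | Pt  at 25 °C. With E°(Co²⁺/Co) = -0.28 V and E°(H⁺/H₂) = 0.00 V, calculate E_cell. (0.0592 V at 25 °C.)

0.16 V

The hydrogen couple is the cathode, so E°_cell = 0.28 V; n = 2.
[H⁺] = 10^(−3.09) = 8.1 × 10^-4 M, and Q = [Co²⁺]·P(H₂) / [H⁺]^2 = 7870.
E = E° − (0.0592/2) log Q = 0.28 − (0.0592/2)(3.896) = 0.165 V.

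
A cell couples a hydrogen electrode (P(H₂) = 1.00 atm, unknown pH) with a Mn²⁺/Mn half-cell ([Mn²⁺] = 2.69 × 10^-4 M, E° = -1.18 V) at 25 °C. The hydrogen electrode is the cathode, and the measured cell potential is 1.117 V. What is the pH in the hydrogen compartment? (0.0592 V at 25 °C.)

pH = 2.85

E°_cell = 1.18 V and n = 2.
log Q = n(E° − E)/0.0592 = 2×(1.18 − 1.117)/0.0592 = 2.128.
With Q = [Mn²⁺]·P(H₂) / [H⁺]^2, solving for [H⁺] gives log[H⁺] = -2.849, so pH = 2.85.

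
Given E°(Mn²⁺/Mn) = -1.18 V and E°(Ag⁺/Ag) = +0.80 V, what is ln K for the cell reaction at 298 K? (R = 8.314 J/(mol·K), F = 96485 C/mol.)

E°_cell = +0.80 − (-1.18) = 1.98 V, with n = 2 electrons transferred.
At equilibrium E = 0, so the Nernst equation gives ln K = nFE°/RT = (2)(96485)(1.98)/((8.314)(298)) = 154.22.

ln K = 154.2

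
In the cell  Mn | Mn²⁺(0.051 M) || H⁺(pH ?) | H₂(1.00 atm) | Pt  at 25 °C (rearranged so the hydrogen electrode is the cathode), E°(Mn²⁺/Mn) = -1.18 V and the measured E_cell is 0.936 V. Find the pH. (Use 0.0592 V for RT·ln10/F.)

pH = 4.77

E°_cell = 1.18 V and n = 2.
log Q = n(E° − E)/0.0592 = 2×(1.18 − 0.936)/0.0592 = 8.243.
With Q = [Mn²⁺]·P(H₂) / [H⁺]^2, solving for [H⁺] gives log[H⁺] = -4.768, so pH = 4.77.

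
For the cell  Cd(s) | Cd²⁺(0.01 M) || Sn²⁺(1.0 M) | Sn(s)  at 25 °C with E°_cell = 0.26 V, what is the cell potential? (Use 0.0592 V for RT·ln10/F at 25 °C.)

0.319 V

Balancing electrons gives n = 2; the reaction quotient is Q = [Cd²⁺]/[Sn²⁺] = 0.0100.
At 25 °C, E = E° − (0.0592/n) log Q = 0.26 − (0.0592/2)(-2.000) = 0.260 + 0.059 = 0.319 V.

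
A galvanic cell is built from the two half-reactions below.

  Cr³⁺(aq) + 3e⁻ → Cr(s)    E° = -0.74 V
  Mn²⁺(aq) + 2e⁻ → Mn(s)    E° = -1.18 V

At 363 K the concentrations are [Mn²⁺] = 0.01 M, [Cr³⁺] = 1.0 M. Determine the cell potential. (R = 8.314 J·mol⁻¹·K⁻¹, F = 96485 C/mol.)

0.512 V

The Cr³⁺/Cr couple has the higher reduction potential and acts as the cathode, so E°_cell = -0.74 − (-1.18) = 0.44 V.
Balancing electrons gives n = 6; the reaction quotient is Q = [Mn²⁺]^3/[Cr³⁺]^2 = 1 × 10^-6.
E = E° − (RT/nF) ln Q = 0.44 − (8.314×363)/(6×96485) × (-13.816) = 0.440 + 0.072 = 0.512 V.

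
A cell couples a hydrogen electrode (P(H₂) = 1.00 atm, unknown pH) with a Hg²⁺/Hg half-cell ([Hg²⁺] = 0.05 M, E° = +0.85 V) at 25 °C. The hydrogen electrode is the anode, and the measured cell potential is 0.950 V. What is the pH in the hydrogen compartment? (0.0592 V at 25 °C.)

pH = 2.34

E°_cell = 0.85 V and n = 2.
log Q = n(E° − E)/0.0592 = 2×(0.85 − 0.950)/0.0592 = -3.378.
With Q = [H⁺]^2 / ([Hg²⁺]·P(H₂)), solving for [H⁺] gives log[H⁺] = -2.340, so pH = 2.34.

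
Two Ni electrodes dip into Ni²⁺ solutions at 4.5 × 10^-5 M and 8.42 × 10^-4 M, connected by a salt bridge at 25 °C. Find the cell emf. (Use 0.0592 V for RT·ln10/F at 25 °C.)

0.038 V

Both half-cells are Ni²⁺/Ni, so E°_cell = 0. The concentrated side is the cathode; the cell reaction moves Ni²⁺ from high to low concentration with n = 2.
Q = [Ni²⁺]_dilute/[Ni²⁺]_conc = 4.5 × 10^-5/8.42 × 10^-4 = 0.0534.
E = 0 − (0.0592/2) log Q = −(0.0592/2)(-1.272) = 0.0377 V.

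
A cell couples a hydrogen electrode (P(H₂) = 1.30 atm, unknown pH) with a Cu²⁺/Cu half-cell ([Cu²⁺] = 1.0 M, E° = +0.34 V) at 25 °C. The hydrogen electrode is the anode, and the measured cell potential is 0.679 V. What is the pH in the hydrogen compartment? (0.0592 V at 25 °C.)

E°_cell = 0.34 V and n = 2.
log Q = n(E° − E)/0.0592 = 2×(0.34 − 0.679)/0.0592 = -11.453.
With Q = [H⁺]^2 / ([Cu²⁺]·P(H₂)), solving for [H⁺] gives log[H⁺] = -5.669, so pH = 5.67.

pH = 5.67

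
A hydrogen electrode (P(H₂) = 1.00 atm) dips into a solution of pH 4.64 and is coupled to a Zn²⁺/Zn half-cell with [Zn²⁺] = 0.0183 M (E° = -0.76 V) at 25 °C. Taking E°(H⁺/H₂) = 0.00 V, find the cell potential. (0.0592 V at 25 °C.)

0.54 V

The hydrogen couple is the cathode, so E°_cell = 0.76 V; n = 2.
[H⁺] = 10^(−4.64) = 2.3 × 10^-5 M, and Q = [Zn²⁺]·P(H₂) / [H⁺]^2 = 3.49 × 10^7.
E = E° − (0.0592/2) log Q = 0.76 − (0.0592/2)(7.542) = 0.537 V.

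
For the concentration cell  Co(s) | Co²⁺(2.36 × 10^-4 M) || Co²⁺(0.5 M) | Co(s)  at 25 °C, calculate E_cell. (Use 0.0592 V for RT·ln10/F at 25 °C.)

Both half-cells are Co²⁺/Co, so E°_cell = 0. The concentrated side is the cathode; the cell reaction moves Co²⁺ from high to low concentration with n = 2.
Q = [Co²⁺]_dilute/[Co²⁺]_conc = 2.36 × 10^-4/0.5 = 4.72 × 10^-4.
E = 0 − (0.0592/2) log Q = −(0.0592/2)(-3.326) = 0.0984 V.

0.098 V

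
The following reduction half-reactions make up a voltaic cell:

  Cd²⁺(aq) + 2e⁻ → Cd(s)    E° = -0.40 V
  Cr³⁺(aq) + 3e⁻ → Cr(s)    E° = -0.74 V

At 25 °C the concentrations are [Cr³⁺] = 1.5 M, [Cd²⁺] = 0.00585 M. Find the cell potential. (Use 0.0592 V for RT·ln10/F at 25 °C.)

0.270 V

The Cd²⁺/Cd couple has the higher reduction potential and acts as the cathode, so E°_cell = -0.40 − (-0.74) = 0.34 V.
Balancing electrons gives n = 6; the reaction quotient is Q = [Cr³⁺]^2/[Cd²⁺]^3 = 1.12 × 10^7.
At 25 °C, E = E° − (0.0592/n) log Q = 0.34 − (0.0592/6)(7.051) = 0.340 − 0.070 = 0.270 V.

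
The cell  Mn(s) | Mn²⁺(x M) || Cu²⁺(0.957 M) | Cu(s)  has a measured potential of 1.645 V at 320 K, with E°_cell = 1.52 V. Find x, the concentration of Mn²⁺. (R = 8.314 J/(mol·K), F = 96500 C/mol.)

From the Nernst equation, ln Q = nF(E° − E)/RT = 2×96500×(1.52 − 1.645)/(8.314×320) = -9.068, so Q = 1.15 × 10^-4.
With Q = [Mn²⁺]/[Cu²⁺] and the known concentrations, [Mn²⁺] in the numerator gives [Mn²⁺] = 1.1 × 10^-4 M.

1.1 × 10^-4 M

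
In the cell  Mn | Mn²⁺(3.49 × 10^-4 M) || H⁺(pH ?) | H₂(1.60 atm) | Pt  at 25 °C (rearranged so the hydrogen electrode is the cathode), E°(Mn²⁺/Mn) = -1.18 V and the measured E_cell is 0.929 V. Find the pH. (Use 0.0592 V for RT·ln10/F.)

E°_cell = 1.18 V and n = 2.
log Q = n(E° − E)/0.0592 = 2×(1.18 − 0.929)/0.0592 = 8.480.
With Q = [Mn²⁺]·P(H₂) / [H⁺]^2, solving for [H⁺] gives log[H⁺] = -5.866, so pH = 5.87.

pH = 5.87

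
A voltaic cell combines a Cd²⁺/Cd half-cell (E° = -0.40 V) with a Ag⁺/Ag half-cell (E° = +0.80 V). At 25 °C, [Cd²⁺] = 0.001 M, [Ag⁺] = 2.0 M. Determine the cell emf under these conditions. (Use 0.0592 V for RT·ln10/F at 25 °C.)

1.31 V

The Ag⁺/Ag couple has the higher reduction potential and acts as the cathode, so E°_cell = +0.80 − (-0.40) = 1.20 V.
Balancing electrons gives n = 2; the reaction quotient is Q = [Cd²⁺]/[Ag⁺]^2 = 2.5 × 10^-4.
At 25 °C, E = E° − (0.0592/n) log Q = 1.20 − (0.0592/2)(-3.602) = 1.200 + 0.107 = 1.307 V.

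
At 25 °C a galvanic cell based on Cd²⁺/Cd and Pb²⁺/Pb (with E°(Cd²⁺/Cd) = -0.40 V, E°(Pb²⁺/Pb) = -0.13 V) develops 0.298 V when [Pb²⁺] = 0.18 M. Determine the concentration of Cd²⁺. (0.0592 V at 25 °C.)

0.02 M

From the Nernst equation, log Q = n(E° − E)/0.0592 = 2(0.27 − 0.298)/0.0592 = -0.946, so Q = 0.113.
With Q = [Cd²⁺]/[Pb²⁺] and the known concentrations, [Cd²⁺] in the numerator gives [Cd²⁺] = 0.02 M.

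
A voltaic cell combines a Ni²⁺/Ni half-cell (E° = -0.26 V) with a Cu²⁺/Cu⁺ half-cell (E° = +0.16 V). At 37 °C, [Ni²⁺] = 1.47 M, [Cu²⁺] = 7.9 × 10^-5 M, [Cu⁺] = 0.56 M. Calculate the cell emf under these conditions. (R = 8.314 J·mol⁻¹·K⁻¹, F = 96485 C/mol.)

0.178 V

The Cu²⁺/Cu⁺ couple has the higher reduction potential and acts as the cathode, so E°_cell = +0.16 − (-0.26) = 0.42 V.
Balancing electrons gives n = 2; the reaction quotient is Q = [Ni²⁺]·[Cu⁺]^2/[Cu²⁺]^2 = 7.39 × 10^7.
E = E° − (RT/nF) ln Q = 0.42 − (8.314×310)/(2×96485) × (18.118) = 0.420 − 0.242 = 0.178 V.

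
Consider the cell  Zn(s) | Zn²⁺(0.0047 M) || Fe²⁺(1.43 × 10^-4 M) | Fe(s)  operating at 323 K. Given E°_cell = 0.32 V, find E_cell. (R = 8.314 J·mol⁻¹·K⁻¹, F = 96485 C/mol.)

Balancing electrons gives n = 2; the reaction quotient is Q = [Zn²⁺]/[Fe²⁺] = 32.9.
E = E° − (RT/nF) ln Q = 0.32 − (8.314×323)/(2×96485) × (3.492) = 0.320 − 0.049 = 0.271 V.

0.271 V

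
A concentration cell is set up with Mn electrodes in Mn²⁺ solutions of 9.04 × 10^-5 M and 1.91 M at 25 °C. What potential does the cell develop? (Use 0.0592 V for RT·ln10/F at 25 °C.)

Both half-cells are Mn²⁺/Mn, so E°_cell = 0. The concentrated side is the cathode; the cell reaction moves Mn²⁺ from high to low concentration with n = 2.
Q = [Mn²⁺]_dilute/[Mn²⁺]_conc = 9.04 × 10^-5/1.91 = 4.73 × 10^-5.
E = 0 − (0.0592/2) log Q = −(0.0592/2)(-4.325) = 0.1280 V.

0.13 V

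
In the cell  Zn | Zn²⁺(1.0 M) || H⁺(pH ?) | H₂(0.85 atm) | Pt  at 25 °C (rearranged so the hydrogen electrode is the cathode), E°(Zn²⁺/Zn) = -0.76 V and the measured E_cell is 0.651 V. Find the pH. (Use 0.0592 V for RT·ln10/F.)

pH = 1.88

E°_cell = 0.76 V and n = 2.
log Q = n(E° − E)/0.0592 = 2×(0.76 − 0.651)/0.0592 = 3.682.
With Q = [Zn²⁺]·P(H₂) / [H⁺]^2, solving for [H⁺] gives log[H⁺] = -1.877, so pH = 1.88.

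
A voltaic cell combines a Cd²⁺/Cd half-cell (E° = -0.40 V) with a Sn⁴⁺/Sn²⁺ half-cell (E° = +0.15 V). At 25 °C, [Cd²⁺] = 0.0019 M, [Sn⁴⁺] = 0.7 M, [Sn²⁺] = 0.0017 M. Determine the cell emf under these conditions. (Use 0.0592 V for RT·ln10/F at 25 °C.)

0.708 V

The Sn⁴⁺/Sn²⁺ couple has the higher reduction potential and acts as the cathode, so E°_cell = +0.15 − (-0.40) = 0.55 V.
Balancing electrons gives n = 2; the reaction quotient is Q = [Cd²⁺]·[Sn²⁺]/[Sn⁴⁺] = 4.61 × 10^-6.
At 25 °C, E = E° − (0.0592/n) log Q = 0.55 − (0.0592/2)(-5.336) = 0.550 + 0.158 = 0.708 V.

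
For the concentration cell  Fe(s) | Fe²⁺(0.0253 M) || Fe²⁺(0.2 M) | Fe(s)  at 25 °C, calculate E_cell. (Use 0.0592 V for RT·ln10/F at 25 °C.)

0.027 V

Both half-cells are Fe²⁺/Fe, so E°_cell = 0. The concentrated side is the cathode; the cell reaction moves Fe²⁺ from high to low concentration with n = 2.
Q = [Fe²⁺]_dilute/[Fe²⁺]_conc = 0.0253/0.2 = 0.126.
E = 0 − (0.0592/2) log Q = −(0.0592/2)(-0.898) = 0.0266 V.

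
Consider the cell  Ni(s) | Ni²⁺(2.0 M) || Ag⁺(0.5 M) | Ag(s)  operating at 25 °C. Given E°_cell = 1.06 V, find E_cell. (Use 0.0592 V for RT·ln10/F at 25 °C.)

1.03 V

Balancing electrons gives n = 2; the reaction quotient is Q = [Ni²⁺]/[Ag⁺]^2 = 8.00.
At 25 °C, E = E° − (0.0592/n) log Q = 1.06 − (0.0592/2)(0.903) = 1.060 − 0.027 = 1.033 V.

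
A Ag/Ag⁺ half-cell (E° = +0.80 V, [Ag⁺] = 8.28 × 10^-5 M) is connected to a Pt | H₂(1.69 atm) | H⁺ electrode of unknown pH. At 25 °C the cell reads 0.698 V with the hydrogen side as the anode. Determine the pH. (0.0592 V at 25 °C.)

pH = 2.25

E°_cell = 0.80 V and n = 2.
log Q = n(E° − E)/0.0592 = 2×(0.80 − 0.698)/0.0592 = 3.446.
With Q = [H⁺]^2 / ([Ag⁺]^2·P(H₂)), solving for [H⁺] gives log[H⁺] = -2.245, so pH = 2.25.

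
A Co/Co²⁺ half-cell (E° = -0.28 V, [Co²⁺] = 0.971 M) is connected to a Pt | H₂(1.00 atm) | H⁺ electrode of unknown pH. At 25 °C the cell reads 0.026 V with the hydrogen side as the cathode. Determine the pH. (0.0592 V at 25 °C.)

pH = 4.30

E°_cell = 0.28 V and n = 2.
log Q = n(E° − E)/0.0592 = 2×(0.28 − 0.026)/0.0592 = 8.581.
With Q = [Co²⁺]·P(H₂) / [H⁺]^2, solving for [H⁺] gives log[H⁺] = -4.297, so pH = 4.30.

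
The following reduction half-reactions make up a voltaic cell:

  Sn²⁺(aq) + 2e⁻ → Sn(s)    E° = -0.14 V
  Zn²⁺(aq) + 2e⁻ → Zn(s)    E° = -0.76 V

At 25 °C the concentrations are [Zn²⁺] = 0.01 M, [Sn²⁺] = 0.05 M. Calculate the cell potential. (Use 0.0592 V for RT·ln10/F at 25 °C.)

0.641 V

The Sn²⁺/Sn couple has the higher reduction potential and acts as the cathode, so E°_cell = -0.14 − (-0.76) = 0.62 V.
Balancing electrons gives n = 2; the reaction quotient is Q = [Zn²⁺]/[Sn²⁺] = 0.200.
At 25 °C, E = E° − (0.0592/n) log Q = 0.62 − (0.0592/2)(-0.699) = 0.620 + 0.021 = 0.641 V.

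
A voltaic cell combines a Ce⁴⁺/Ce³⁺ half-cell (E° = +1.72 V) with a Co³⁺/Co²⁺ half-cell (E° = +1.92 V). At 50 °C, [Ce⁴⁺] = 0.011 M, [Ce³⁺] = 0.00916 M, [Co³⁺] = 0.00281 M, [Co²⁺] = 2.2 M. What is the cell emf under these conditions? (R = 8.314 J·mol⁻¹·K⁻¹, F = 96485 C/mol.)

The Co³⁺/Co²⁺ couple has the higher reduction potential and acts as the cathode, so E°_cell = +1.92 − (+1.72) = 0.20 V.
Balancing electrons gives n = 1; the reaction quotient is Q = [Ce⁴⁺]·[Co²⁺]/([Ce³⁺]·[Co³⁺]) = 940.
E = E° − (RT/nF) ln Q = 0.20 − (8.314×323)/(1×96485) × (6.846) = 0.200 − 0.191 = 0.009 V.

0.009 V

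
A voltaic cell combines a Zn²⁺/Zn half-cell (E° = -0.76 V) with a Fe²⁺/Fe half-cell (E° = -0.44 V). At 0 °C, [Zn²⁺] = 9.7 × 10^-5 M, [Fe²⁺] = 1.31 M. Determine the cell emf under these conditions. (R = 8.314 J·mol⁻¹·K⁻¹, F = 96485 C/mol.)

The Fe²⁺/Fe couple has the higher reduction potential and acts as the cathode, so E°_cell = -0.44 − (-0.76) = 0.32 V.
Balancing electrons gives n = 2; the reaction quotient is Q = [Zn²⁺]/[Fe²⁺] = 7.4 × 10^-5.
E = E° − (RT/nF) ln Q = 0.32 − (8.314×273)/(2×96485) × (-9.511) = 0.320 + 0.112 = 0.432 V.

0.432 V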